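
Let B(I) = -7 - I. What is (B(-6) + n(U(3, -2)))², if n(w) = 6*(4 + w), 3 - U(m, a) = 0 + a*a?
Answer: 289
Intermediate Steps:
U(m, a) = 3 - a² (U(m, a) = 3 - (0 + a*a) = 3 - (0 + a²) = 3 - a²)
n(w) = 24 + 6*w
(B(-6) + n(U(3, -2)))² = ((-7 - 1*(-6)) + (24 + 6*(3 - 1*(-2)²)))² = ((-7 + 6) + (24 + 6*(3 - 1*4)))² = (-1 + (24 + 6*(3 - 4)))² = (-1 + (24 + 6*(-1)))² = (-1 + (24 - 6))² = (-1 + 18)² = 17² = 289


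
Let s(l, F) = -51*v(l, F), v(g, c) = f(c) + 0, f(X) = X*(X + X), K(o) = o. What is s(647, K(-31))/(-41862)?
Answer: 16337/6977 ≈ 2.3415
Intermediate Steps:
f(X) = 2*X² (f(X) = X*(2*X) = 2*X²)
v(g, c) = 2*c² (v(g, c) = 2*c² + 0 = 2*c²)
s(l, F) = -102*F²
s(647, K(-31))/(-41862) = -102*(-31)²/(-41862) = -102*961*(-1/41862) = -98022*(-1/41862) = 16337/6977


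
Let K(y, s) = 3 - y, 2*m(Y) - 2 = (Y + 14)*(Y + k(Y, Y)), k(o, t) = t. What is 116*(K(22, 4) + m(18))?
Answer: 64728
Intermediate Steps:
m(Y) = 1 + Y*(14 + Y) (m(Y) = 1 + ((Y + 14)*(Y + Y))/2 = 1 + ((14 + Y)*(2*Y))/2 = 1 + (2*Y*(14 + Y))/2 = 1 + Y*(14 + Y))
116*(K(22, 4) + m(18)) = 116*((3 - 1*22) + (1 + 18² + 14*18)) = 116*((3 - 22) + (1 + 324 + 252)) = 116*(-19 + 577) = 116*558 = 64728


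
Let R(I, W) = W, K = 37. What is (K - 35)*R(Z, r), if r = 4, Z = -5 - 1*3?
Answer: 8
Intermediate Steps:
Z = -8 (Z = -5 - 3 = -8)
(K - 35)*R(Z, r) = (37 - 35)*4 = 2*4 = 8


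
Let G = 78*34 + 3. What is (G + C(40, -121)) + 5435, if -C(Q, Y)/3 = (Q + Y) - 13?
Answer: 8372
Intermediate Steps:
C(Q, Y) = 39 - 3*Q - 3*Y (C(Q, Y) = -3*((Q + Y) - 13) = -3*(-13 + Q + Y) = 39 - 3*Q - 3*Y)
G = 2655 (G = 2652 + 3 = 2655)
(G + C(40, -121)) + 5435 = (2655 + (39 - 3*40 - 3*(-121))) + 5435 = (2655 + (39 - 120 + 363)) + 5435 = (2655 + 282) + 5435 = 2937 + 5435 = 8372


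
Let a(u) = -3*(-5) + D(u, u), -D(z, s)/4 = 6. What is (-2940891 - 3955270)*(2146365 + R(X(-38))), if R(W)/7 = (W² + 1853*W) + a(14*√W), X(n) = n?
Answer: -11471846577432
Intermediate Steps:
D(z, s) = -24 (D(z, s) = -4*6 = -24)
a(u) = -9 (a(u) = -3*(-5) - 24 = 15 - 24 = -9)
R(W) = -63 + 7*W² + 12971*W (R(W) = 7*((W² + 1853*W) - 9) = 7*(-9 + W² + 1853*W) = -63 + 7*W² + 12971*W)
(-2940891 - 3955270)*(2146365 + R(X(-38))) = (-2940891 - 3955270)*(2146365 + (-63 + 7*(-38)² + 12971*(-38))) = -6896161*(2146365 + (-63 + 7*1444 - 492898)) = -6896161*(2146365 + (-63 + 10108 - 492898)) = -6896161*(2146365 - 482853) = -6896161*1663512 = -11471846577432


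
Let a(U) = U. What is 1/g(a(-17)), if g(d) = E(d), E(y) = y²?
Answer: 1/289 ≈ 0.0034602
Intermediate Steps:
g(d) = d²
1/g(a(-17)) = 1/((-17)²) = 1/289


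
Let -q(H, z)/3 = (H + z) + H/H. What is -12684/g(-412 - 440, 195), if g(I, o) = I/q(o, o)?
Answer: -1239861/71 ≈ -17463.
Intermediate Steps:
q(H, z) = -3 - 3*H - 3*z (q(H, z) = -3*((H + z) + H/H) = -3*((H + z) + 1) = -3*(1 + H + z) = -3 - 3*H - 3*z)
g(I, o) = I/(-3 - 6*o) (g(I, o) = I/(-3 - 3*o - 3*o) = I/(-3 - 6*o))
-12684/g(-412 - 440, 195) = -12684*(-(3 + 6*195)/(-412 - 440)) = -12684/((-1*(-852)/(3 + 1170))) = -12684/((-1*(-852)/1173)) = -12684/((-1*(-852)*1/1173)) = -12684/284/391 = -12684*391/284 = -1239861/71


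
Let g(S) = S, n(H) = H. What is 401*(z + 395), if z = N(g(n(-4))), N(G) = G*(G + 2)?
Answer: 161603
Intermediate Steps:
N(G) = G*(2 + G)
z = 8 (z = -4*(2 - 4) = -4*(-2) = 8)
401*(z + 395) = 401*(8 + 395) = 401*403 = 161603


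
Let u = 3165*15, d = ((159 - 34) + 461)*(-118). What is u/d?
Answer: -47475/69148 ≈ -0.68657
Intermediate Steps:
d = -69148 (d = (125 + 461)*(-118) = 586*(-118) = -69148)
u = 47475
u/d = 47475/(-69148) = 47475*(-1/69148) = -47475/69148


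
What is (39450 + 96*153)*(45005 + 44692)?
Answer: 4856016186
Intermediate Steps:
(39450 + 96*153)*(45005 + 44692) = (39450 + 14688)*89697 = 54138*89697 = 4856016186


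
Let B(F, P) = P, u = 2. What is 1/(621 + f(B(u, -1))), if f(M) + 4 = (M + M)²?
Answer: 1/621 ≈ 0.0016103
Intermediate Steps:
f(M) = -4 + 4*M² (f(M) = -4 + (M + M)² = -4 + (2*M)² = -4 + 4*M²)
1/(621 + f(B(u, -1))) = 1/(621 + (-4 + 4*(-1)²)) = 1/(621 + (-4 + 4*1)) = 1/(621 + (-4 + 4)) = 1/(621 + 0) = 1/621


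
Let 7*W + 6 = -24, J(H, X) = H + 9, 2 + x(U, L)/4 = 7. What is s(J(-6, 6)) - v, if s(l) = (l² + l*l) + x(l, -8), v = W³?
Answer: 40034/343 ≈ 116.72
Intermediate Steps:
x(U, L) = 20 (x(U, L) = -8 + 4*7 = -8 + 28 = 20)
J(H, X) = 9 + H
W = -30/7 (W = -6/7 + (⅐)*(-24) = -6/7 - 24/7 = -30/7 ≈ -4.2857)
v = -27000/343 (v = (-30/7)³ = -27000/343 ≈ -78.717)
s(l) = 20 + 2*l² (s(l) = (l² + l*l) + 20 = (l² + l²) + 20 = 2*l² + 20 = 20 + 2*l²)
s(J(-6, 6)) - v = (20 + 2*(9 - 6)²) - 1*(-27000/343) = (20 + 2*3²) + 27000/343 = (20 + 2*9) + 27000/343 = (20 + 18) + 27000/343 = 38 + 27000/343 = 40034/343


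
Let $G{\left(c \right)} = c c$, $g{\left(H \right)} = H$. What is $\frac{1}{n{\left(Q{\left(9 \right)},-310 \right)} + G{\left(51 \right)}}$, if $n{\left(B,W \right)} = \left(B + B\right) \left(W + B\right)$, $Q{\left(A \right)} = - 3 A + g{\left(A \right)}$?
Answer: $\frac{1}{14409} \approx 6.9401 \cdot 10^{-5}$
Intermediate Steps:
$G{\left(c \right)} = c^{2}$
$Q{\left(A \right)} = - 2 A$ ($Q{\left(A \right)} = - 3 A + A = - 2 A$)
$n{\left(B,W \right)} = 2 B \left(B + W\right)$
$\frac{1}{n{\left(Q{\left(9 \right)},-310 \right)} + G{\left(51 \right)}} = \frac{1}{2 \left(\left(-2\right) 9\right) \left(\left(-2\right) 9 - 310\right) + 51^{2}} = \frac{1}{2 \left(-18\right) \left(-18 - 310\right) + 2601} = \frac{1}{2 \left(-18\right) \left(-328\right) + 2601} = \frac{1}{11808 + 2601} = \frac{1}{14409}$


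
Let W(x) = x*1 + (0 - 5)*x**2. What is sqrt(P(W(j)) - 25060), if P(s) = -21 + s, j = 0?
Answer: I*sqrt(25081) ≈ 158.37*I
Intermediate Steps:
W(x) = x - 5*x**2
sqrt(P(W(j)) - 25060) = sqrt((-21 + 0*(1 - 5*0)) - 25060) = sqrt((-21 + 0*(1 + 0)) - 25060) = sqrt((-21 + 0*1) - 25060) = sqrt((-21 + 0) - 25060) = sqrt(-21 - 25060) = sqrt(-25081) = I*sqrt(25081)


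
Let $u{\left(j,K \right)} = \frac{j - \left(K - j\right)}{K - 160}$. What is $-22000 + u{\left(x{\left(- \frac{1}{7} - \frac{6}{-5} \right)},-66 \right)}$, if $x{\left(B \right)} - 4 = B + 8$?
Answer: $- \frac{87011612}{3955} \approx -22000.0$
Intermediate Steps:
$x{\left(B \right)} = 12 + B$ ($x{\left(B \right)} = 4 + \left(B + 8\right) = 4 + \left(8 + B\right) = 12 + B$)
$u{\left(j,K \right)} = \frac{- K + 2 j}{-160 + K}$
$-22000 + u{\left(x{\left(- \frac{1}{7} - \frac{6}{-5} \right)},-66 \right)} = -22000 + \frac{\left(-1\right) \left(-66\right) + 2 \left(12 - \left(\frac{1}{7} - \frac{6}{5}\right)\right)}{-160 - 66} = -22000 + \frac{66 + 2 \left(12 - - \frac{37}{35}\right)}{-226} = -22000 - \frac{66 + 2 \left(12 + \left(- \frac{1}{7} + \frac{6}{5}\right)\right)}{226} = -22000 - \frac{66 + 2 \left(12 + \frac{37}{35}\right)}{226} = -22000 - \frac{66 + 2 \cdot \frac{457}{35}}{226} = -22000 - \frac{66 + \frac{914}{35}}{226} = -22000 - \frac{1612}{3955} = - \frac{87011612}{3955}$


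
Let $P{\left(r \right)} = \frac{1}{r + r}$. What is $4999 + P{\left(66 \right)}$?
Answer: $\frac{659869}{132} \approx 4999.0$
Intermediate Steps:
$P{\left(r \right)} = \frac{1}{2 r}$
$4999 + P{\left(66 \right)} = 4999 + \frac{1}{2 \cdot 66} = 4999 + \frac{1}{2} \cdot \frac{1}{66} = 4999 + \frac{1}{132} = \frac{659869}{132}$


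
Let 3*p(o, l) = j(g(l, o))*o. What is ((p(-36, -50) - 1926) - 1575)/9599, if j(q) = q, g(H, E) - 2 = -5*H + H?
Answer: -5925/9599 ≈ -0.61725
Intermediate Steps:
g(H, E) = 2 - 4*H (g(H, E) = 2 + (-5*H + H) = 2 - 4*H)
p(o, l) = o*(2 - 4*l)/3 (p(o, l) = ((2 - 4*l)*o)/3 = (o*(2 - 4*l))/3 = o*(2 - 4*l)/3)
((p(-36, -50) - 1926) - 1575)/9599 = (((⅔)*(-36)*(1 - 2*(-50)) - 1926) - 1575)/9599 = (((⅔)*(-36)*(1 + 100) - 1926) - 1575)*(1/9599) = (((⅔)*(-36)*101 - 1926) - 1575)*(1/9599) = ((-2424 - 1926) - 1575)*(1/9599) = (-4350 - 1575)*(1/9599) = -5925*1/9599 = -5925/9599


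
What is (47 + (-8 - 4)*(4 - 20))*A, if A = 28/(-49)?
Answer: -956/7 ≈ -136.57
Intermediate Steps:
A = -4/7 (A = 28*(-1/49) = -4/7 ≈ -0.57143)
(47 + (-8 - 4)*(4 - 20))*A = (47 + (-8 - 4)*(4 - 20))*(-4/7) = (47 - 12*(-16))*(-4/7) = (47 + 192)*(-4/7) = 239*(-4/7) = -956/7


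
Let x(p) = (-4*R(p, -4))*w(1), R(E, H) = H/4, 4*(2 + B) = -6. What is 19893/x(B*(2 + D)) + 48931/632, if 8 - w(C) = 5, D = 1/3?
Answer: 1096629/632 ≈ 1735.2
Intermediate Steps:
D = ⅓ ≈ 0.33333
w(C) = 3 (w(C) = 8 - 1*5 = 8 - 5 = 3)
B = -7/2 (B = -2 + (¼)*(-6) = -2 - 3/2 = -7/2 ≈ -3.5000)
R(E, H) = H/4 (R(E, H) = H*(¼) = H/4)
x(p) = 12 (x(p) = -(-4)*3 = -4*(-1)*3 = 4*3 = 12)
19893/x(B*(2 + D)) + 48931/632 = 19893/12 + 48931/632 = 19893*(1/12) + 48931*(1/632) = 6631/4 + 48931/632 = 1096629/632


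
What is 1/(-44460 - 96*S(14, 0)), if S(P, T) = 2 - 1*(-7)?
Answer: -1/45324 ≈ -2.2063e-5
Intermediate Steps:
S(P, T) = 9 (S(P, T) = 2 + 7 = 9)
1/(-44460 - 96*S(14, 0)) = 1/(-44460 - 96*9) = 1/(-44460 - 864) = 1/(-45324) = -1/45324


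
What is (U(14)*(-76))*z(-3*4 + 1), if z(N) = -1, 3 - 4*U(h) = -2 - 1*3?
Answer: 152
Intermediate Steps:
U(h) = 2 (U(h) = 3/4 - (-2 - 1*3)/4 = 3/4 - (-2 - 3)/4 = 3/4 - 1/4*(-5) = 3/4 + 5/4 = 2)
(U(14)*(-76))*z(-3*4 + 1) = (2*(-76))*(-1) = -152*(-1) = 152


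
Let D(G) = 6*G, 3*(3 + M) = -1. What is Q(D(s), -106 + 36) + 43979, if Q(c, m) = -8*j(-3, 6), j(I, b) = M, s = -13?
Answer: 132017/3 ≈ 44006.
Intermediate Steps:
M = -10/3 (M = -3 + (⅓)*(-1) = -3 - ⅓ = -10/3 ≈ -3.3333)
j(I, b) = -10/3
Q(c, m) = 80/3 (Q(c, m) = -8*(-10/3) = 80/3)
Q(D(s), -106 + 36) + 43979 = 80/3 + 43979 = 132017/3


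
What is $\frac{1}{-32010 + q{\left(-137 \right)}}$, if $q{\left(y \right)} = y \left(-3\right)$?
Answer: $- \frac{1}{31599} \approx -3.1647 \cdot 10^{-5}$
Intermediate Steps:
$q{\left(y \right)} = - 3 y$
$\frac{1}{-32010 + q{\left(-137 \right)}} = \frac{1}{-32010 - -411} = \frac{1}{-32010 + 411} = \frac{1}{-31599} = - \frac{1}{31599}$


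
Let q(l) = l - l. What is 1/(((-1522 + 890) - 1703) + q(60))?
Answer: -1/2335 ≈ -0.00042827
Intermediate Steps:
q(l) = 0
1/(((-1522 + 890) - 1703) + q(60)) = 1/(((-1522 + 890) - 1703) + 0) = 1/((-632 - 1703) + 0) = 1/(-2335 + 0) = 1/(-2335) = -1/2335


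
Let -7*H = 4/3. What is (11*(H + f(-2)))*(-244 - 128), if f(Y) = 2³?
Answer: -223696/7 ≈ -31957.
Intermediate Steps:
f(Y) = 8
H = -4/21 (H = -4/(7*3) = -⅐*4/3 = -4/21 ≈ -0.19048)
(11*(H + f(-2)))*(-244 - 128) = (11*(-4/21 + 8))*(-244 - 128) = (11*(164/21))*(-372) = (1804/21)*(-372) = -223696/7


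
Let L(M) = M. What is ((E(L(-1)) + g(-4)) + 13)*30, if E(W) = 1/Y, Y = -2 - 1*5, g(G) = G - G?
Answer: 2700/7 ≈ 385.71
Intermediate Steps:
g(G) = 0
Y = -7 (Y = -2 - 5 = -7)
E(W) = -1/7 (E(W) = 1/(-7) = -1/7)
((E(L(-1)) + g(-4)) + 13)*30 = ((-1/7 + 0) + 13)*30 = (-1/7 + 13)*30 = (90/7)*30 = 2700/7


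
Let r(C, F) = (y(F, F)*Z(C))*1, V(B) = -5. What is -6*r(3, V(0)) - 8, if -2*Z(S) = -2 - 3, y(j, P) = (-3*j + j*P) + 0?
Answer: -608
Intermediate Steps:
y(j, P) = -3*j + P*j (y(j, P) = (-3*j + P*j) + 0 = -3*j + P*j)
Z(S) = 5/2 (Z(S) = -(-2 - 3)/2 = -½*(-5) = 5/2)
r(C, F) = 5*F*(-3 + F)/2 (r(C, F) = ((F*(-3 + F))*(5/2))*1 = (5*F*(-3 + F)/2)*1 = 5*F*(-3 + F)/2)
-6*r(3, V(0)) - 8 = -15*(-5)*(-3 - 5) - 8 = -15*(-5)*(-8) - 8 = -6*100 - 8 = -600 - 8 = -608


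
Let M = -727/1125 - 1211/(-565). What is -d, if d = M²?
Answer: -36223224976/16160765625 ≈ -2.2414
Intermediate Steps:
M = 190324/127125 (M = -727*1/1125 - 1211*(-1/565) = -727/1125 + 1211/565 = 190324/127125 ≈ 1.4971)
d = 36223224976/16160765625 (d = (190324/127125)² = 36223224976/16160765625 ≈ 2.2414)
-d = -1*36223224976/16160765625 = -36223224976/16160765625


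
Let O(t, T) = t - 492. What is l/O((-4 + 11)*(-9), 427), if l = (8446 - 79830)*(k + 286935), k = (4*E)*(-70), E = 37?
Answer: 106719080/3 ≈ 3.5573e+7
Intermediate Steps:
k = -10360 (k = (4*37)*(-70) = 148*(-70) = -10360)
l = -19743029800 (l = (8446 - 79830)*(-10360 + 286935) = -71384*276575 = -19743029800)
O(t, T) = -492 + t
l/O((-4 + 11)*(-9), 427) = -19743029800/(-492 + (-4 + 11)*(-9)) = -19743029800/(-492 + 7*(-9)) = -19743029800/(-492 - 63) = -19743029800/(-555) = -19743029800*(-1/555) = 106719080/3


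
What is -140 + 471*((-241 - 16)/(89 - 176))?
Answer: 36289/29 ≈ 1251.3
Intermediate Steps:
-140 + 471*((-241 - 16)/(89 - 176)) = -140 + 471*(-257/(-87)) = -140 + 471*(-257*(-1/87)) = -140 + 471*(257/87) = -140 + 40349/29 = 36289/29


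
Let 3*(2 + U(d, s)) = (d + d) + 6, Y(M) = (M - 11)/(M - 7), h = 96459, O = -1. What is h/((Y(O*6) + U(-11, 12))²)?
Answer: 146714139/55225 ≈ 2656.7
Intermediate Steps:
Y(M) = (-11 + M)/(-7 + M)
U(d, s) = 2*d/3 (U(d, s) = -2 + ((d + d) + 6)/3 = -2 + (2*d + 6)/3 = -2 + (6 + 2*d)/3 = -2 + (2 + 2*d/3) = 2*d/3)
h/((Y(O*6) + U(-11, 12))²) = 96459/(((-11 - 1*6)/(-7 - 1*6) + (⅔)*(-11))²) = 96459/(((-11 - 6)/(-7 - 6) - 22/3)²) = 96459/((-17/(-13) - 22/3)²) = 96459/((-1/13*(-17) - 22/3)²) = 96459/((17/13 - 22/3)²) = 96459/((-235/39)²) = 96459/(55225/1521) = 96459*(1521/55225) = 146714139/55225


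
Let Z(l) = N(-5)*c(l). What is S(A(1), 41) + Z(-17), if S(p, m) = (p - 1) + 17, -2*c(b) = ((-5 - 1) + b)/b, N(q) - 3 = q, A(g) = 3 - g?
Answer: 329/17 ≈ 19.353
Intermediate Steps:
N(q) = 3 + q
c(b) = -(-6 + b)/(2*b) (c(b) = -((-5 - 1) + b)/(2*b) = -(-6 + b)/(2*b))
S(p, m) = 16 + p (S(p, m) = (-1 + p) + 17 = 16 + p)
Z(l) = -(6 - l)/l (Z(l) = (3 - 5)*((6 - l)/(2*l)) = -(6 - l)/l)
S(A(1), 41) + Z(-17) = (16 + (3 - 1*1)) + (-6 - 17)/(-17) = (16 + (3 - 1)) - 1/17*(-23) = (16 + 2) + 23/17 = 18 + 23/17 = 329/17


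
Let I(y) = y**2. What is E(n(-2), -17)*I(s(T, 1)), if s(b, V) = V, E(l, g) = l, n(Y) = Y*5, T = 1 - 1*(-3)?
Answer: -10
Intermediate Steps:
T = 4 (T = 1 + 3 = 4)
n(Y) = 5*Y
E(n(-2), -17)*I(s(T, 1)) = (5*(-2))*1**2 = -10*1 = -10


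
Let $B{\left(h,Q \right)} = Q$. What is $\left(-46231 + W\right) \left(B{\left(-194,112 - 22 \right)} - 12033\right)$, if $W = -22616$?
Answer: $822239721$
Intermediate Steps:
$\left(-46231 + W\right) \left(B{\left(-194,112 - 22 \right)} - 12033\right) = \left(-46231 - 22616\right) \left(\left(112 - 22\right) - 12033\right) = - 68847 \left(\left(112 - 22\right) - 12033\right) = - 68847 \left(90 - 12033\right) = \left(-68847\right) \left(-11943\right) = 822239721$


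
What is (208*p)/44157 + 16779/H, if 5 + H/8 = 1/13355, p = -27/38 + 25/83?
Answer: -14488636364009/34539252144 ≈ -419.48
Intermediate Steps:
p = -1291/3154 (p = -27*1/38 + 25*(1/83) = -27/38 + 25/83 = -1291/3154 ≈ -0.40932)
H = -534192/13355 (H = -40 + 8/13355 = -534192/13355 ≈ -39.999)
(208*p)/44157 + 16779/H = (208*(-1291/3154))/44157 + 16779/(-534192/13355) = -134264/1577*1/44157 + 16779*(-13355/534192) = -134264/69635589 - 74694515/178064 = -14488636364009/34539252144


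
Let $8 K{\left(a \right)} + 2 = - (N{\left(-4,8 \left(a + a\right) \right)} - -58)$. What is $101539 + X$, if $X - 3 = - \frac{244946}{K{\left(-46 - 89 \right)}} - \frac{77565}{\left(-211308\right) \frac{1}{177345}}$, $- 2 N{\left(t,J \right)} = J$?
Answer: $\frac{3379684209707}{20074260} \approx 1.6836 \cdot 10^{5}$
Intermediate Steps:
$N{\left(t,J \right)} = - \frac{J}{2}$
$K{\left(a \right)} = - \frac{15}{2} + a$ ($K{\left(a \right)} = - \frac{1}{4} + \frac{\left(-1\right) \left(- \frac{8 \left(a + a\right)}{2} - -58\right)}{8} = - \frac{1}{4} + \frac{\left(-1\right) \left(- \frac{8 \cdot 2 a}{2} + 58\right)}{8} = - \frac{1}{4} + \frac{\left(-1\right) \left(- \frac{16 a}{2} + 58\right)}{8} = - \frac{1}{4} + \frac{\left(-1\right) \left(- 8 a + 58\right)}{8} = - \frac{1}{4} + \frac{\left(-1\right) \left(58 - 8 a\right)}{8} = - \frac{1}{4} + \frac{-58 + 8 a}{8} = - \frac{1}{4} + \left(- \frac{29}{4} + a\right) = - \frac{15}{2} + a$)
$X = \frac{1341363923567}{20074260}$ ($X = 3 - \left(- \frac{4585254975}{70436} + \frac{244946}{- \frac{15}{2} - 135}\right) = 3 - \left(- \frac{4585254975}{70436} + \frac{244946}{- \frac{285}{2}}\right) = 3 + \left(\left(-244946\right) \left(- \frac{2}{285}\right) + \frac{4585254975}{70436}\right) = 3 + \left(\frac{489892}{285} + \frac{4585254975}{70436}\right) = 3 + \frac{1341303700787}{20074260} = \frac{1341363923567}{20074260} \approx 66820.0$)
$101539 + X = 101539 + \frac{1341363923567}{20074260} = \frac{3379684209707}{20074260}$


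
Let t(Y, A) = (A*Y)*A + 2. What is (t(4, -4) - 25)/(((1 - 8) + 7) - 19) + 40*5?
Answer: 3759/19 ≈ 197.84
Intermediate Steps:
t(Y, A) = 2 + Y*A**2 (t(Y, A) = Y*A**2 + 2 = 2 + Y*A**2)
(t(4, -4) - 25)/(((1 - 8) + 7) - 19) + 40*5 = ((2 + 4*(-4)**2) - 25)/(((1 - 8) + 7) - 19) + 40*5 = ((2 + 4*16) - 25)/((-7 + 7) - 19) + 200 = ((2 + 64) - 25)/(0 - 19) + 200 = (66 - 25)/(-19) + 200 = 41*(-1/19) + 200 = -41/19 + 200 = 3759/19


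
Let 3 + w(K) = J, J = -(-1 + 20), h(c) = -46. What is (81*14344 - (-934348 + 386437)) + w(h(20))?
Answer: 1709753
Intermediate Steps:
J = -19 (J = -1*19 = -19)
w(K) = -22 (w(K) = -3 - 19 = -22)
(81*14344 - (-934348 + 386437)) + w(h(20)) = (81*14344 - (-934348 + 386437)) - 22 = (1161864 - 1*(-547911)) - 22 = (1161864 + 547911) - 22 = 1709775 - 22 = 1709753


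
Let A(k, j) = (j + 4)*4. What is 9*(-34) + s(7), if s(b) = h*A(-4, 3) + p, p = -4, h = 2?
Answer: -254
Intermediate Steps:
A(k, j) = 16 + 4*j (A(k, j) = (4 + j)*4 = 16 + 4*j)
s(b) = 52 (s(b) = 2*(16 + 4*3) - 4 = 2*(16 + 12) - 4 = 2*28 - 4 = 56 - 4 = 52)
9*(-34) + s(7) = 9*(-34) + 52 = -306 + 52 = -254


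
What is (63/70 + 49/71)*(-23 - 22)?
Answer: -10161/142 ≈ -71.556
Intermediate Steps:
(63/70 + 49/71)*(-23 - 22) = (63*(1/70) + 49*(1/71))*(-45) = (9/10 + 49/71)*(-45) = (1129/710)*(-45) = -10161/142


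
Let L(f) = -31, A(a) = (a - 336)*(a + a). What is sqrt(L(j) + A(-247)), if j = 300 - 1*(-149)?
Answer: sqrt(287971) ≈ 536.63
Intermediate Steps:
A(a) = 2*a*(-336 + a) (A(a) = (-336 + a)*(2*a) = 2*a*(-336 + a))
j = 449 (j = 300 + 149 = 449)
sqrt(L(j) + A(-247)) = sqrt(-31 + 2*(-247)*(-336 - 247)) = sqrt(-31 + 2*(-247)*(-583)) = sqrt(-31 + 288002) = sqrt(287971)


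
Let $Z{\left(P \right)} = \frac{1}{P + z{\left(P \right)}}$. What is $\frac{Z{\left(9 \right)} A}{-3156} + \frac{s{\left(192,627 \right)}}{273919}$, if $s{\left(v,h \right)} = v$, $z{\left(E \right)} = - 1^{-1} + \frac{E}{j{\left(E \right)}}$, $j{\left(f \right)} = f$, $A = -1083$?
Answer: $\frac{100702615}{2593465092} \approx 0.038829$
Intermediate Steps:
$z{\left(E \right)} = 0$ ($z{\left(E \right)} = - 1^{-1} + \frac{E}{E} = \left(-1\right) 1 + 1 = -1 + 1 = 0$)
$Z{\left(P \right)} = \frac{1}{P}$ ($Z{\left(P \right)} = \frac{1}{P + 0} = \frac{1}{P}$)
$\frac{Z{\left(9 \right)} A}{-3156} + \frac{s{\left(192,627 \right)}}{273919} = \frac{\frac{1}{9} \left(-1083\right)}{-3156} + \frac{192}{273919} = \frac{1}{9} \left(-1083\right) \left(- \frac{1}{3156}\right) + 192 \cdot \frac{1}{273919} = \left(- \frac{361}{3}\right) \left(- \frac{1}{3156}\right) + \frac{192}{273919} = \frac{361}{9468} + \frac{192}{273919} = \frac{100702615}{2593465092}$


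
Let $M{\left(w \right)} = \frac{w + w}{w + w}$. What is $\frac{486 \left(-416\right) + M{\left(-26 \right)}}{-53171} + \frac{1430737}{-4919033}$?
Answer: $\frac{131204539964}{37364271949} \approx 3.5115$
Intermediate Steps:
$M{\left(w \right)} = 1$ ($M{\left(w \right)} = \frac{2 w}{2 w} = 2 w \frac{1}{2 w} = 1$)
$\frac{486 \left(-416\right) + M{\left(-26 \right)}}{-53171} + \frac{1430737}{-4919033} = \frac{486 \left(-416\right) + 1}{-53171} + \frac{1430737}{-4919033} = \left(-202176 + 1\right) \left(- \frac{1}{53171}\right) + 1430737 \left(- \frac{1}{4919033}\right) = \left(-202175\right) \left(- \frac{1}{53171}\right) - \frac{204391}{702719} = \frac{202175}{53171} - \frac{204391}{702719} = \frac{131204539964}{37364271949}$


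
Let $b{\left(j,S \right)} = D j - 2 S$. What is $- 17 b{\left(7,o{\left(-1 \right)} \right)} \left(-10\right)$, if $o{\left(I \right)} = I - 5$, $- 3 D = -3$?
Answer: $3230$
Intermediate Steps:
$D = 1$ ($D = \left(- \frac{1}{3}\right) \left(-3\right) = 1$)
$o{\left(I \right)} = -5 + I$
$b{\left(j,S \right)} = j - 2 S$ ($b{\left(j,S \right)} = 1 j - 2 S = j - 2 S$)
$- 17 b{\left(7,o{\left(-1 \right)} \right)} \left(-10\right) = - 17 \left(7 - 2 \left(-5 - 1\right)\right) \left(-10\right) = - 17 \left(7 - -12\right) \left(-10\right) = - 17 \left(7 + 12\right) \left(-10\right) = \left(-17\right) 19 \left(-10\right) = \left(-323\right) \left(-10\right) = 3230$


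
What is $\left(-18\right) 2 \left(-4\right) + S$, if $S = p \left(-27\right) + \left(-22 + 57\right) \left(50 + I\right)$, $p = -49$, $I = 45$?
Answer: $4792$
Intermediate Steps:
$S = 4648$ ($S = \left(-49\right) \left(-27\right) + \left(-22 + 57\right) \left(50 + 45\right) = 1323 + 35 \cdot 95 = 1323 + 3325 = 4648$)
$\left(-18\right) 2 \left(-4\right) + S = \left(-18\right) 2 \left(-4\right) + 4648 = \left(-36\right) \left(-4\right) + 4648 = 144 + 4648 = 4792$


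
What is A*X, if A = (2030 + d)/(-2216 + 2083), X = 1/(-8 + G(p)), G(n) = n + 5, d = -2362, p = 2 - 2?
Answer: -332/399 ≈ -0.83208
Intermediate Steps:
p = 0
G(n) = 5 + n
X = -1/3 (X = 1/(-8 + (5 + 0)) = 1/(-8 + 5) = 1/(-3) = -1/3 ≈ -0.33333)
A = 332/133 (A = (2030 - 2362)/(-2216 + 2083) = -332/(-133) = -332*(-1/133) = 332/133 ≈ 2.4962)
A*X = (332/133)*(-1/3) = -332/399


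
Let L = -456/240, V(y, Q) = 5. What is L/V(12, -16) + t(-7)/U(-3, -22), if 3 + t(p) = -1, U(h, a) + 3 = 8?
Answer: -59/50 ≈ -1.1800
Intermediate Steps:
U(h, a) = 5 (U(h, a) = -3 + 8 = 5)
t(p) = -4 (t(p) = -3 - 1 = -4)
L = -19/10 (L = -456*1/240 = -19/10 ≈ -1.9000)
L/V(12, -16) + t(-7)/U(-3, -22) = -19/10/5 - 4/5 = -19/10*1/5 - 4*1/5 = -19/50 - 4/5 = -59/50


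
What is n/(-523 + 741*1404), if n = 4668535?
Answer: 4668535/1039841 ≈ 4.4897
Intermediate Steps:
n/(-523 + 741*1404) = 4668535/(-523 + 741*1404) = 4668535/(-523 + 1040364) = 4668535/1039841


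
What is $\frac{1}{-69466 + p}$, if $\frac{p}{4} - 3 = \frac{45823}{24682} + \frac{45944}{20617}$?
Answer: $- \frac{254434397}{17667329164040} \approx -1.4401 \cdot 10^{-5}$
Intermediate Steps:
$p = \frac{7210657962}{254434397}$ ($p = 12 + 4 \left(\frac{45823}{24682} + \frac{45944}{20617}\right) = 12 + 4 \cdot \frac{2078722599}{508868794} = 12 + \frac{4157445198}{254434397} = \frac{7210657962}{254434397} \approx 28.34$)
$\frac{1}{-69466 + p} = \frac{1}{-69466 + \frac{7210657962}{254434397}} = \frac{1}{- \frac{17667329164040}{254434397}} = - \frac{254434397}{17667329164040}$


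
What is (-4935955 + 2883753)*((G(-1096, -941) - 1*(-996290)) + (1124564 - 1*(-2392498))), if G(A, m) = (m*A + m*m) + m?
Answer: -13194074560056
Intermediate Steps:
G(A, m) = m + m² + A*m (G(A, m) = (A*m + m²) + m = (m² + A*m) + m = m + m² + A*m)
(-4935955 + 2883753)*((G(-1096, -941) - 1*(-996290)) + (1124564 - 1*(-2392498))) = (-4935955 + 2883753)*((-941*(1 - 1096 - 941) - 1*(-996290)) + (1124564 - 1*(-2392498))) = -2052202*((-941*(-2036) + 996290) + (1124564 + 2392498)) = -2052202*((1915876 + 996290) + 3517062) = -2052202*(2912166 + 3517062) = -2052202*6429228 = -13194074560056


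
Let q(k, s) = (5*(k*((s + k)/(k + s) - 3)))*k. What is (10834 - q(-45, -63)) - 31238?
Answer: -154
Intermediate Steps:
q(k, s) = -10*k² (q(k, s) = (5*(k*((k + s)/(k + s) - 3)))*k = (5*(k*(1 - 3)))*k = (5*(k*(-2)))*k = (5*(-2*k))*k = (-10*k)*k = -10*k²)
(10834 - q(-45, -63)) - 31238 = (10834 - (-10)*(-45)²) - 31238 = (10834 - (-10)*2025) - 31238 = (10834 - 1*(-20250)) - 31238 = (10834 + 20250) - 31238 = 31084 - 31238 = -154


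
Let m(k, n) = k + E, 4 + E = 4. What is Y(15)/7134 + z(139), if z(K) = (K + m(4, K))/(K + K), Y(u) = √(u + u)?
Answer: 143/278 + √30/7134 ≈ 0.51516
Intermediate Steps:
E = 0 (E = -4 + 4 = 0)
m(k, n) = k (m(k, n) = k + 0 = k)
Y(u) = √2*√u (Y(u) = √(2*u) = √2*√u)
z(K) = (4 + K)/(2*K) (z(K) = (K + 4)/(K + K) = (4 + K)/((2*K)) = (4 + K)*(1/(2*K)) = (4 + K)/(2*K))
Y(15)/7134 + z(139) = (√2*√15)/7134 + (½)*(4 + 139)/139 = √30*(1/7134) + (½)*(1/139)*143 = √30/7134 + 143/278 = 143/278 + √30/7134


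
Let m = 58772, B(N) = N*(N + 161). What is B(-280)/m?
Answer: 1190/2099 ≈ 0.56694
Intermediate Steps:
B(N) = N*(161 + N)
B(-280)/m = -280*(161 - 280)/58772 = -280*(-119)*(1/58772) = 33320*(1/58772) = 1190/2099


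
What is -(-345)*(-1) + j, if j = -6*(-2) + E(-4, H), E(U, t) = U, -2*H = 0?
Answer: -337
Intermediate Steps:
H = 0 (H = -1/2*0 = 0)
j = 8 (j = -6*(-2) - 4 = 12 - 4 = 8)
-(-345)*(-1) + j = -(-345)*(-1) + 8 = -115*3 + 8 = -345 + 8 = -337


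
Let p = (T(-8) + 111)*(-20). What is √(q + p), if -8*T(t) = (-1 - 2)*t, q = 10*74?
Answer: 2*I*√355 ≈ 37.683*I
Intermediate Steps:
q = 740
T(t) = 3*t/8 (T(t) = -(-1 - 2)*t/8 = -(-3)*t/8 = 3*t/8)
p = -2160 (p = ((3/8)*(-8) + 111)*(-20) = (-3 + 111)*(-20) = 108*(-20) = -2160)
√(q + p) = √(740 - 2160) = √(-1420) = 2*I*√355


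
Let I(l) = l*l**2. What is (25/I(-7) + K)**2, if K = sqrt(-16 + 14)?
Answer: (-25 + 343*I*sqrt(2))**2/117649 ≈ -1.9947 - 0.20615*I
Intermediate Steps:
K = I*sqrt(2) (K = sqrt(-2) = I*sqrt(2) ≈ 1.4142*I)
I(l) = l**3
(25/I(-7) + K)**2 = (25/((-7)**3) + I*sqrt(2))**2 = (25/(-343) + I*sqrt(2))**2 = (25*(-1/343) + I*sqrt(2))**2 = (-25/343 + I*sqrt(2))**2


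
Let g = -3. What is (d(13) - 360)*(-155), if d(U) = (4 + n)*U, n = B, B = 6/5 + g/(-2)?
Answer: 84599/2 ≈ 42300.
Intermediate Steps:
B = 27/10 (B = 6/5 - 3/(-2) = 6*(⅕) - 3*(-½) = 6/5 + 3/2 = 27/10 ≈ 2.7000)
n = 27/10 ≈ 2.7000
d(U) = 67*U/10 (d(U) = (4 + 27/10)*U = 67*U/10)
(d(13) - 360)*(-155) = ((67/10)*13 - 360)*(-155) = (871/10 - 360)*(-155) = -2729/10*(-155) = 84599/2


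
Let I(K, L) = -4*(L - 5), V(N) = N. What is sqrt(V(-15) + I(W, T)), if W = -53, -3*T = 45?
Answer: sqrt(65) ≈ 8.0623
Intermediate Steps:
T = -15 (T = -1/3*45 = -15)
I(K, L) = 20 - 4*L (I(K, L) = -4*(-5 + L) = 20 - 4*L)
sqrt(V(-15) + I(W, T)) = sqrt(-15 + (20 - 4*(-15))) = sqrt(-15 + (20 + 60)) = sqrt(-15 + 80) = sqrt(65)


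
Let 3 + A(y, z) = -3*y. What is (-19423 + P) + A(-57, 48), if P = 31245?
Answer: 11990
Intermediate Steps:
A(y, z) = -3 - 3*y
(-19423 + P) + A(-57, 48) = (-19423 + 31245) + (-3 - 3*(-57)) = 11822 + (-3 + 171) = 11822 + 168 = 11990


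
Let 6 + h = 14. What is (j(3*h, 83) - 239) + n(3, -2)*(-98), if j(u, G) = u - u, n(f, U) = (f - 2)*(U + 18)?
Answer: -1807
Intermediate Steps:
h = 8 (h = -6 + 14 = 8)
n(f, U) = (-2 + f)*(18 + U)
j(u, G) = 0
(j(3*h, 83) - 239) + n(3, -2)*(-98) = (0 - 239) + (-36 - 2*(-2) + 18*3 - 2*3)*(-98) = -239 + (-36 + 4 + 54 - 6)*(-98) = -239 + 16*(-98) = -239 - 1568 = -1807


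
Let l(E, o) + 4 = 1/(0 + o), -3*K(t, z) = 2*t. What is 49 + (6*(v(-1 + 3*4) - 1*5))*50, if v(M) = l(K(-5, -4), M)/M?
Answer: -188471/121 ≈ -1557.6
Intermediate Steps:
K(t, z) = -2*t/3
l(E, o) = -4 + 1/o (l(E, o) = -4 + 1/(0 + o) = -4 + 1/o)
v(M) = (-4 + 1/M)/M
49 + (6*(v(-1 + 3*4) - 1*5))*50 = 49 + (6*((1 - 4*(-1 + 3*4))/(-1 + 3*4)² - 1*5))*50 = 49 + (6*((1 - 4*(-1 + 12))/(-1 + 12)² - 5))*50 = 49 + (6*((1 - 4*11)/11² - 5))*50 = 49 + (6*((1 - 44)/121 - 5))*50 = 49 + (6*((1/121)*(-43) - 5))*50 = 49 + (6*(-43/121 - 5))*50 = 49 + (6*(-648/121))*50 = 49 - 3888/121*50 = 49 - 194400/121 = -188471/121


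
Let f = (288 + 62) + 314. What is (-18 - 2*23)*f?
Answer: -42496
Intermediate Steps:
f = 664 (f = 350 + 314 = 664)
(-18 - 2*23)*f = (-18 - 2*23)*664 = (-18 - 46)*664 = -64*664 = -42496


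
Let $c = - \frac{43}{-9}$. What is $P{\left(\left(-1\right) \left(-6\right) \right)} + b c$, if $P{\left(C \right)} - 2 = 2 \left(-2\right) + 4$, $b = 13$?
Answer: $\frac{577}{9} \approx 64.111$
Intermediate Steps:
$c = \frac{43}{9}$ ($c = \left(-43\right) \left(- \frac{1}{9}\right) = \frac{43}{9} \approx 4.7778$)
$P{\left(C \right)} = 2$ ($P{\left(C \right)} = 2 + \left(2 \left(-2\right) + 4\right) = 2 + \left(-4 + 4\right) = 2 + 0 = 2$)
$P{\left(\left(-1\right) \left(-6\right) \right)} + b c = 2 + 13 \cdot \frac{43}{9} = 2 + \frac{559}{9} = \frac{577}{9}$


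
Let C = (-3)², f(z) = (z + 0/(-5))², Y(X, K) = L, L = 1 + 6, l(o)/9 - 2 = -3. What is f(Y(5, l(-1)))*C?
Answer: 441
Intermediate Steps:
l(o) = -9 (l(o) = 18 + 9*(-3) = 18 - 27 = -9)
L = 7
Y(X, K) = 7
f(z) = z² (f(z) = (z + 0*(-⅕))² = (z + 0)² = z²)
C = 9
f(Y(5, l(-1)))*C = 7²*9 = 49*9 = 441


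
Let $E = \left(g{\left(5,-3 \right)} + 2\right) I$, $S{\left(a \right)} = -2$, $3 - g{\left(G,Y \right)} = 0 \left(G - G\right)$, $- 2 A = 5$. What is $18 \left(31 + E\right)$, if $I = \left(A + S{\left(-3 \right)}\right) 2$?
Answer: $-252$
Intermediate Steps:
$A = - \frac{5}{2}$ ($A = \left(- \frac{1}{2}\right) 5 = - \frac{5}{2} \approx -2.5$)
$g{\left(G,Y \right)} = 3$ ($g{\left(G,Y \right)} = 3 - 0 \left(G - G\right) = 3 - 0 \cdot 0 = 3 - 0 = 3 + 0 = 3$)
$I = -9$ ($I = \left(- \frac{5}{2} - 2\right) 2 = \left(- \frac{9}{2}\right) 2 = -9$)
$E = -45$ ($E = \left(3 + 2\right) \left(-9\right) = 5 \left(-9\right) = -45$)
$18 \left(31 + E\right) = 18 \left(31 - 45\right) = 18 \left(-14\right) = -252$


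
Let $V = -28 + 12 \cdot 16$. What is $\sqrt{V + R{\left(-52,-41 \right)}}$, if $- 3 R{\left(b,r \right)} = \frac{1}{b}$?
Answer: $\frac{\sqrt{997815}}{78} \approx 12.807$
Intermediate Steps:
$R{\left(b,r \right)} = - \frac{1}{3 b}$
$V = 164$ ($V = -28 + 192 = 164$)
$\sqrt{V + R{\left(-52,-41 \right)}} = \sqrt{164 - \frac{1}{3 \left(-52\right)}} = \sqrt{164 - - \frac{1}{156}} = \sqrt{164 + \frac{1}{156}} = \sqrt{\frac{25585}{156}} = \frac{\sqrt{997815}}{78}$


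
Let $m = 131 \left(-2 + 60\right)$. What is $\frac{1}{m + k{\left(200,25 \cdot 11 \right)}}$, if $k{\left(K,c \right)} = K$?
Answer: $\frac{1}{7798} \approx 0.00012824$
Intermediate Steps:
$m = 7598$ ($m = 131 \cdot 58 = 7598$)
$\frac{1}{m + k{\left(200,25 \cdot 11 \right)}} = \frac{1}{7598 + 200} = \frac{1}{7798}$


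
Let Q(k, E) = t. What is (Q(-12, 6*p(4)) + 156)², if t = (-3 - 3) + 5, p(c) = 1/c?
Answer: 24025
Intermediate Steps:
p(c) = 1/c
t = -1 (t = -6 + 5 = -1)
Q(k, E) = -1
(Q(-12, 6*p(4)) + 156)² = (-1 + 156)² = 155² = 24025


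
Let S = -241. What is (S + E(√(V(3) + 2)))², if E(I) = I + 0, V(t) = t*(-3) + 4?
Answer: (241 - I*√3)² ≈ 58078.0 - 834.8*I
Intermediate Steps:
V(t) = 4 - 3*t (V(t) = -3*t + 4 = 4 - 3*t)
E(I) = I
(S + E(√(V(3) + 2)))² = (-241 + √((4 - 3*3) + 2))² = (-241 + √((4 - 9) + 2))² = (-241 + √(-5 + 2))² = (-241 + √(-3))² = (-241 + I*√3)²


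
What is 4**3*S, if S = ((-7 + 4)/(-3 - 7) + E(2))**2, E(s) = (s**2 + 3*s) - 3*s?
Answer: 29584/25 ≈ 1183.4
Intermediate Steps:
E(s) = s**2
S = 1849/100 (S = ((-7 + 4)/(-3 - 7) + 2**2)**2 = (-3/(-10) + 4)**2 = (-3*(-1/10) + 4)**2 = (3/10 + 4)**2 = (43/10)**2 = 1849/100 ≈ 18.490)
4**3*S = 4**3*(1849/100) = 64*(1849/100) = 29584/25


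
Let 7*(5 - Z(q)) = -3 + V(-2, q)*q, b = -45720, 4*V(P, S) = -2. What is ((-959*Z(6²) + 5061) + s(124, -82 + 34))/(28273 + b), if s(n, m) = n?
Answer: 2487/17447 ≈ 0.14255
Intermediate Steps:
V(P, S) = -½ (V(P, S) = (¼)*(-2) = -½)
Z(q) = 38/7 + q/14 (Z(q) = 5 - (-3 - q/2)/7 = 5 + (3/7 + q/14) = 38/7 + q/14)
((-959*Z(6²) + 5061) + s(124, -82 + 34))/(28273 + b) = ((-959*(38/7 + (1/14)*6²) + 5061) + 124)/(28273 - 45720) = ((-959*(38/7 + (1/14)*36) + 5061) + 124)/(-17447) = ((-959*(38/7 + 18/7) + 5061) + 124)*(-1/17447) = ((-959*8 + 5061) + 124)*(-1/17447) = ((-7672 + 5061) + 124)*(-1/17447) = (-2611 + 124)*(-1/17447) = -2487*(-1/17447) = 2487/17447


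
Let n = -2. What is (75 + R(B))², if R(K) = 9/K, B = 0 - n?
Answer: 25281/4 ≈ 6320.3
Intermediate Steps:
B = 2 (B = 0 - 1*(-2) = 0 + 2 = 2)
(75 + R(B))² = (75 + 9/2)² = (159/2)² = 25281/4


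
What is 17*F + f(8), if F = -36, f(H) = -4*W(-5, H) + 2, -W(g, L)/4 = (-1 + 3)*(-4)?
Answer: -738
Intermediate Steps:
W(g, L) = 32 (W(g, L) = -4*(-1 + 3)*(-4) = -8*(-4) = -4*(-8) = 32)
f(H) = -126 (f(H) = -4*32 + 2 = -128 + 2 = -126)
17*F + f(8) = 17*(-36) - 126 = -612 - 126 = -738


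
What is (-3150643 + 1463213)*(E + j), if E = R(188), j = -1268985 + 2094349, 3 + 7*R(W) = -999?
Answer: -9747517016780/7 ≈ -1.3925e+12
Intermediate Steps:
R(W) = -1002/7 (R(W) = -3/7 + (1/7)*(-999) = -3/7 - 999/7 = -1002/7)
j = 825364
E = -1002/7 ≈ -143.14
(-3150643 + 1463213)*(E + j) = (-3150643 + 1463213)*(-1002/7 + 825364) = -1687430*5776546/7 = -9747517016780/7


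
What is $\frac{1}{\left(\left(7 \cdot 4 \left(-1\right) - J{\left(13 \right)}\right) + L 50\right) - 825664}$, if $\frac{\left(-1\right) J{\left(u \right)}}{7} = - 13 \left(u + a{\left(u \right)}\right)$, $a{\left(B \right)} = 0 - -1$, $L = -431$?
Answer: $- \frac{1}{848516} \approx -1.1785 \cdot 10^{-6}$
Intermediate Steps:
$a{\left(B \right)} = 1$ ($a{\left(B \right)} = 0 + 1 = 1$)
$J{\left(u \right)} = 91 + 91 u$ ($J{\left(u \right)} = - 7 \left(- 13 \left(u + 1\right)\right) = - 7 \left(- 13 \left(1 + u\right)\right) = - 7 \left(-13 - 13 u\right) = 91 + 91 u$)
$\frac{1}{\left(\left(7 \cdot 4 \left(-1\right) - J{\left(13 \right)}\right) + L 50\right) - 825664} = \frac{1}{\left(\left(7 \cdot 4 \left(-1\right) - \left(91 + 91 \cdot 13\right)\right) - 21550\right) - 825664} = \frac{1}{\left(\left(28 \left(-1\right) - \left(91 + 1183\right)\right) - 21550\right) - 825664} = \frac{1}{\left(\left(-28 - 1274\right) - 21550\right) - 825664} = \frac{1}{\left(-1302 - 21550\right) - 825664} = \frac{1}{-22852 - 825664} = \frac{1}{-848516} = - \frac{1}{848516}$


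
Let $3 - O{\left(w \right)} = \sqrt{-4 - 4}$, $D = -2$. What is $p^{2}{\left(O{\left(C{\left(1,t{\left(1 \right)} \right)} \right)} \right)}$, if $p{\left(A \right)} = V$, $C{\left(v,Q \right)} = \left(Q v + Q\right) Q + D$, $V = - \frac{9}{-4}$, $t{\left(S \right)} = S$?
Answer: $\frac{81}{16} \approx 5.0625$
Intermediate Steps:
$V = \frac{9}{4}$ ($V = \left(-9\right) \left(- \frac{1}{4}\right) = \frac{9}{4} \approx 2.25$)
$C{\left(v,Q \right)} = -2 + Q \left(Q + Q v\right)$ ($C{\left(v,Q \right)} = \left(Q v + Q\right) Q - 2 = \left(Q + Q v\right) Q - 2 = Q \left(Q + Q v\right) - 2 = -2 + Q \left(Q + Q v\right)$)
$O{\left(w \right)} = 3 - 2 i \sqrt{2}$ ($O{\left(w \right)} = 3 - \sqrt{-4 - 4} = 3 - \sqrt{-8} = 3 - 2 i \sqrt{2}$)
$p{\left(A \right)} = \frac{9}{4}$
$p^{2}{\left(O{\left(C{\left(1,t{\left(1 \right)} \right)} \right)} \right)} = \left(\frac{9}{4}\right)^{2} = \frac{81}{16}$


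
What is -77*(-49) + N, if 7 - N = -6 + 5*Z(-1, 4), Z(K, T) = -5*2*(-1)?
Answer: 3736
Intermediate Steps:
Z(K, T) = 10 (Z(K, T) = -10*(-1) = 10)
N = -37 (N = 7 - (-6 + 5*10) = 7 - (-6 + 50) = 7 - 1*44 = 7 - 44 = -37)
-77*(-49) + N = -77*(-49) - 37 = 3773 - 37 = 3736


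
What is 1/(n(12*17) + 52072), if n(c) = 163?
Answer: 1/52235 ≈ 1.9144e-5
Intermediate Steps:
1/(n(12*17) + 52072) = 1/(163 + 52072) = 1/52235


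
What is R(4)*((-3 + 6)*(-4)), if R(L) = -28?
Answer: 336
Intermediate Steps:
R(4)*((-3 + 6)*(-4)) = -28*(-3 + 6)*(-4) = -84*(-4) = -28*(-12) = 336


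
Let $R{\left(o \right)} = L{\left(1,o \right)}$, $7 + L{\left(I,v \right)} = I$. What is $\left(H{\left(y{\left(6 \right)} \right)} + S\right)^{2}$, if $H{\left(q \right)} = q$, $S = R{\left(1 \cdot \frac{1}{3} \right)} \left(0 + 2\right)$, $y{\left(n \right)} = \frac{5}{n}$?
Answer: $\frac{4489}{36} \approx 124.69$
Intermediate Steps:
$L{\left(I,v \right)} = -7 + I$
$R{\left(o \right)} = -6$ ($R{\left(o \right)} = -7 + 1 = -6$)
$S = -12$ ($S = - 6 \left(0 + 2\right) = \left(-6\right) 2 = -12$)
$\left(H{\left(y{\left(6 \right)} \right)} + S\right)^{2} = \left(\frac{5}{6} - 12\right)^{2} = \left(- \frac{67}{6}\right)^{2} = \frac{4489}{36}$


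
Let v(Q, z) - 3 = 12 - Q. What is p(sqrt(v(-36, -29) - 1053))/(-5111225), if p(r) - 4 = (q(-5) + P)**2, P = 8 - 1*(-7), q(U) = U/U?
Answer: -52/1022245 ≈ -5.0868e-5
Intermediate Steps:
q(U) = 1
v(Q, z) = 15 - Q (v(Q, z) = 3 + (12 - Q) = 15 - Q)
P = 15 (P = 8 + 7 = 15)
p(r) = 260 (p(r) = 4 + (1 + 15)**2 = 4 + 16**2 = 4 + 256 = 260)
p(sqrt(v(-36, -29) - 1053))/(-5111225) = 260/(-5111225) = 260*(-1/5111225) = -52/1022245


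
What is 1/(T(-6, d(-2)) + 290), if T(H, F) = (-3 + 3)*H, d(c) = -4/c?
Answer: 1/290 ≈ 0.0034483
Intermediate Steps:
T(H, F) = 0 (T(H, F) = 0*H = 0)
1/(T(-6, d(-2)) + 290) = 1/(0 + 290) = 1/290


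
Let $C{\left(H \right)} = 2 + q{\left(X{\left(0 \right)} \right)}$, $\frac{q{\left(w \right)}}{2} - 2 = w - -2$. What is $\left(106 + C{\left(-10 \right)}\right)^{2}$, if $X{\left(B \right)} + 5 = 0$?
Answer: $11236$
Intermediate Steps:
$X{\left(B \right)} = -5$ ($X{\left(B \right)} = -5 + 0 = -5$)
$q{\left(w \right)} = 8 + 2 w$ ($q{\left(w \right)} = 4 + 2 \left(w - -2\right) = 4 + 2 \left(w + 2\right) = 4 + 2 \left(2 + w\right) = 4 + \left(4 + 2 w\right) = 8 + 2 w$)
$C{\left(H \right)} = 0$ ($C{\left(H \right)} = 2 + \left(8 + 2 \left(-5\right)\right) = 2 + \left(8 - 10\right) = 2 - 2 = 0$)
$\left(106 + C{\left(-10 \right)}\right)^{2} = \left(106 + 0\right)^{2} = 106^{2} = 11236$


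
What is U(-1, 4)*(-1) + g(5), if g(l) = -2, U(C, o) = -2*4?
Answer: 6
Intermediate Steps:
U(C, o) = -8
U(-1, 4)*(-1) + g(5) = -8*(-1) - 2 = 8 - 2 = 6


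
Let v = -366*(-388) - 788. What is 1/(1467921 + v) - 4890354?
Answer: -7869269125913/1609141 ≈ -4.8904e+6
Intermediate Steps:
v = 141220 (v = 142008 - 788 = 141220)
1/(1467921 + v) - 4890354 = 1/(1467921 + 141220) - 4890354 = 1/1609141 - 4890354 = -7869269125913/1609141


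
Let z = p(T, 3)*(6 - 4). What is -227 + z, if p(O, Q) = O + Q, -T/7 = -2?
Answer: -193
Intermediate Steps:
T = 14 (T = -7*(-2) = 14)
z = 34 (z = (14 + 3)*(6 - 4) = 17*2 = 34)
-227 + z = -227 + 34 = -193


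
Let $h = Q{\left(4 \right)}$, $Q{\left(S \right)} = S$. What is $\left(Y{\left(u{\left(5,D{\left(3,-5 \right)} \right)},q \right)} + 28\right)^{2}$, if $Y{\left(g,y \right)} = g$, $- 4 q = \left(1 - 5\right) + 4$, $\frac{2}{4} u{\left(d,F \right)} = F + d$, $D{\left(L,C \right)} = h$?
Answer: $2116$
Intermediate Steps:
$h = 4$
$D{\left(L,C \right)} = 4$
$u{\left(d,F \right)} = 2 F + 2 d$ ($u{\left(d,F \right)} = 2 \left(F + d\right) = 2 F + 2 d$)
$q = 0$ ($q = - \frac{\left(1 - 5\right) + 4}{4} = - \frac{-4 + 4}{4} = \left(- \frac{1}{4}\right) 0 = 0$)
$\left(Y{\left(u{\left(5,D{\left(3,-5 \right)} \right)},q \right)} + 28\right)^{2} = \left(\left(2 \cdot 4 + 2 \cdot 5\right) + 28\right)^{2} = \left(\left(8 + 10\right) + 28\right)^{2} = \left(18 + 28\right)^{2} = 46^{2} = 2116$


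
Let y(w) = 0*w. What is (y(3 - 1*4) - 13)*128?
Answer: -1664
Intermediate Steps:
y(w) = 0
(y(3 - 1*4) - 13)*128 = (0 - 13)*128 = -13*128 = -1664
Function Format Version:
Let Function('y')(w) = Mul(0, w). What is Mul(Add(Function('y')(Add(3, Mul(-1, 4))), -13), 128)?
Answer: -1664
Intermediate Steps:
Function('y')(w) = 0
Mul(Add(Function('y')(Add(3, Mul(-1, 4))), -13), 128) = Mul(Add(0, -13), 128) = Mul(-13, 128) = -1664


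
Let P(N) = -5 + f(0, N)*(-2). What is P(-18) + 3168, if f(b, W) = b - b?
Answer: 3163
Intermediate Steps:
f(b, W) = 0
P(N) = -5 (P(N) = -5 + 0*(-2) = -5 + 0 = -5)
P(-18) + 3168 = -5 + 3168 = 3163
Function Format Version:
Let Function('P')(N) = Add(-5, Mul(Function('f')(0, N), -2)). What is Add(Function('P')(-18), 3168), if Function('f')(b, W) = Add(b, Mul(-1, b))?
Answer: 3163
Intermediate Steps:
Function('f')(b, W) = 0
Function('P')(N) = -5 (Function('P')(N) = Add(-5, Mul(0, -2)) = Add(-5, 0) = -5)
Add(Function('P')(-18), 3168) = Add(-5, 3168) = 3163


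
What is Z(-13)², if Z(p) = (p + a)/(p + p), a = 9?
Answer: 4/169 ≈ 0.023669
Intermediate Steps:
Z(p) = (9 + p)/(2*p) (Z(p) = (p + 9)/(p + p) = (9 + p)/((2*p)) = (9 + p)*(1/(2*p)) = (9 + p)/(2*p))
Z(-13)² = ((½)*(9 - 13)/(-13))² = ((½)*(-1/13)*(-4))² = (2/13)² = 4/169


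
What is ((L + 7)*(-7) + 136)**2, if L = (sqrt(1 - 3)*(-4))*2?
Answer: 1297 + 9744*I*sqrt(2) ≈ 1297.0 + 13780.0*I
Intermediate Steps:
L = -8*I*sqrt(2) (L = (sqrt(-2)*(-4))*2 = ((I*sqrt(2))*(-4))*2 = -4*I*sqrt(2)*2 = -8*I*sqrt(2) ≈ -11.314*I)
((L + 7)*(-7) + 136)**2 = ((-8*I*sqrt(2) + 7)*(-7) + 136)**2 = ((7 - 8*I*sqrt(2))*(-7) + 136)**2 = ((-49 + 56*I*sqrt(2)) + 136)**2 = (87 + 56*I*sqrt(2))**2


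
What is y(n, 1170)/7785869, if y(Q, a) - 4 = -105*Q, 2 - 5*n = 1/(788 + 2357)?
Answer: -119489/24486558005 ≈ -4.8798e-6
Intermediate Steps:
n = 6289/15725 (n = ⅖ - 1/(5*(788 + 2357)) = ⅖ - ⅕/3145 = ⅖ - ⅕*1/3145 = ⅖ - 1/15725 = 6289/15725 ≈ 0.39994)
y(Q, a) = 4 - 105*Q
y(n, 1170)/7785869 = (4 - 105*6289/15725)/7785869 = (4 - 132069/3145)*(1/7785869) = -119489/3145*1/7785869 = -119489/24486558005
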